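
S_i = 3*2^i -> [3, 6, 12, 24, 48]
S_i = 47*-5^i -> [47, -235, 1175, -5875, 29375]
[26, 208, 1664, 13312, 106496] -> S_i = 26*8^i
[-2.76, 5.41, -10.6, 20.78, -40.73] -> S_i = -2.76*(-1.96)^i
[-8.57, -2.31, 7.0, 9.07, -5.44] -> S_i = Random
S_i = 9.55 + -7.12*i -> [9.55, 2.43, -4.69, -11.81, -18.93]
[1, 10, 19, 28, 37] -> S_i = 1 + 9*i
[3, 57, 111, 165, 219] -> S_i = 3 + 54*i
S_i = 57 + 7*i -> [57, 64, 71, 78, 85]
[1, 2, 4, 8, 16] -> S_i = 1*2^i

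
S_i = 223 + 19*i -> [223, 242, 261, 280, 299]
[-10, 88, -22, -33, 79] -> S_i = Random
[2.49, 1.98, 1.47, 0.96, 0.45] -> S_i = 2.49 + -0.51*i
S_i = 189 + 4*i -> [189, 193, 197, 201, 205]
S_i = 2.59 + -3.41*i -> [2.59, -0.82, -4.23, -7.64, -11.05]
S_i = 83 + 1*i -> [83, 84, 85, 86, 87]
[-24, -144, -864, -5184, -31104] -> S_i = -24*6^i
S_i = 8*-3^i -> [8, -24, 72, -216, 648]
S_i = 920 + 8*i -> [920, 928, 936, 944, 952]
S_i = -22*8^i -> [-22, -176, -1408, -11264, -90112]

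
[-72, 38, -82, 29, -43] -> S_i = Random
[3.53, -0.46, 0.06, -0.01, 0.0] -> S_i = 3.53*(-0.13)^i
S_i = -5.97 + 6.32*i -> [-5.97, 0.35, 6.67, 12.99, 19.31]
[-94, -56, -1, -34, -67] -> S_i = Random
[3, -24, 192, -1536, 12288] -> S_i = 3*-8^i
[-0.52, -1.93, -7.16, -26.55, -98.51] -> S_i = -0.52*3.71^i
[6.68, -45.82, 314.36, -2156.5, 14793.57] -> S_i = 6.68*(-6.86)^i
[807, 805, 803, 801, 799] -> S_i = 807 + -2*i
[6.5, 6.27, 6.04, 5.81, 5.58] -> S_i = 6.50 + -0.23*i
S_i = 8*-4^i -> [8, -32, 128, -512, 2048]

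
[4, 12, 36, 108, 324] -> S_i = 4*3^i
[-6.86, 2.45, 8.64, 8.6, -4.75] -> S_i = Random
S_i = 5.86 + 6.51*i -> [5.86, 12.37, 18.88, 25.39, 31.9]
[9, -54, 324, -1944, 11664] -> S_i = 9*-6^i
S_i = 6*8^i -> [6, 48, 384, 3072, 24576]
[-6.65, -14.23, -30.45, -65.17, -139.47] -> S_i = -6.65*2.14^i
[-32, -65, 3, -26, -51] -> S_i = Random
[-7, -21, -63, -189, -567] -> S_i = -7*3^i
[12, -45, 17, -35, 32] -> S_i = Random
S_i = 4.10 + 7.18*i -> [4.1, 11.28, 18.46, 25.64, 32.82]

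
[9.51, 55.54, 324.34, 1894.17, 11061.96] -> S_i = 9.51*5.84^i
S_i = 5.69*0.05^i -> [5.69, 0.28, 0.01, 0.0, 0.0]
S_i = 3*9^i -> [3, 27, 243, 2187, 19683]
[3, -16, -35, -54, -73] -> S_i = 3 + -19*i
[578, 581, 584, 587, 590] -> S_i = 578 + 3*i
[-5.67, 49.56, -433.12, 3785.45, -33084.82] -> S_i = -5.67*(-8.74)^i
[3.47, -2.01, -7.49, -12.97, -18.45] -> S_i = 3.47 + -5.48*i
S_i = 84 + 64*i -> [84, 148, 212, 276, 340]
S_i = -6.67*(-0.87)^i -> [-6.67, 5.8, -5.05, 4.39, -3.82]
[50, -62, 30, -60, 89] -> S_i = Random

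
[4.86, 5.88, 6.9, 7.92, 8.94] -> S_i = 4.86 + 1.02*i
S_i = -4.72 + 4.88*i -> [-4.72, 0.16, 5.04, 9.92, 14.8]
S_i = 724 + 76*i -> [724, 800, 876, 952, 1028]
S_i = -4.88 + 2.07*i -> [-4.88, -2.81, -0.74, 1.33, 3.4]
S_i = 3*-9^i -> [3, -27, 243, -2187, 19683]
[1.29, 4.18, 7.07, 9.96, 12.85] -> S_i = 1.29 + 2.89*i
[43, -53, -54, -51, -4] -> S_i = Random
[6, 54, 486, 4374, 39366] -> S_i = 6*9^i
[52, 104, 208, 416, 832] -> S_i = 52*2^i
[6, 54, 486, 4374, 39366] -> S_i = 6*9^i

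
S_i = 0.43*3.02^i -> [0.43, 1.3, 3.92, 11.84, 35.77]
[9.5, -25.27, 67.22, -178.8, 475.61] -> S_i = 9.50*(-2.66)^i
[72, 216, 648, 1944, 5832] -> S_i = 72*3^i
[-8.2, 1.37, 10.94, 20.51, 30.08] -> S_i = -8.20 + 9.57*i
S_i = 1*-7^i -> [1, -7, 49, -343, 2401]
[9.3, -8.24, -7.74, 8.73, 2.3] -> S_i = Random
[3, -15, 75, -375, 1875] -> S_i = 3*-5^i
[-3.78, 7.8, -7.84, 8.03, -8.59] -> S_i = Random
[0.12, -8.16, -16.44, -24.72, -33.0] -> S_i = 0.12 + -8.28*i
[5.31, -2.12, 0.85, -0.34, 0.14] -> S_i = 5.31*(-0.40)^i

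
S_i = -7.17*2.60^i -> [-7.17, -18.64, -48.47, -126.02, -327.65]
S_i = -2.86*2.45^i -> [-2.86, -7.01, -17.17, -42.06, -103.05]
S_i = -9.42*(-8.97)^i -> [-9.42, 84.5, -757.94, 6798.74, -60984.67]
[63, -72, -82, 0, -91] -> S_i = Random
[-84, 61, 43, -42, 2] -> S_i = Random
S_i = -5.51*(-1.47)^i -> [-5.51, 8.1, -11.91, 17.5, -25.73]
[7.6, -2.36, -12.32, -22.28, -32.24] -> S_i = 7.60 + -9.96*i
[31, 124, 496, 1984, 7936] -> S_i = 31*4^i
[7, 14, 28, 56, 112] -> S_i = 7*2^i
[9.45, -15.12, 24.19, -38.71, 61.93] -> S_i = 9.45*(-1.60)^i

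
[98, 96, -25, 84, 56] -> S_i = Random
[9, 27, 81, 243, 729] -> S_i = 9*3^i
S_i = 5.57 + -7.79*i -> [5.57, -2.22, -10.01, -17.8, -25.59]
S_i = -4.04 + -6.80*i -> [-4.04, -10.84, -17.64, -24.44, -31.24]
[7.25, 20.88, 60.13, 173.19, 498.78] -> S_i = 7.25*2.88^i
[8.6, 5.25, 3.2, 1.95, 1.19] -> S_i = 8.60*0.61^i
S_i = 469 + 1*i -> [469, 470, 471, 472, 473]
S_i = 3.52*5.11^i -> [3.52, 17.99, 91.91, 469.68, 2400.08]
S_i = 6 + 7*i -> [6, 13, 20, 27, 34]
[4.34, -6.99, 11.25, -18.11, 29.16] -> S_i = 4.34*(-1.61)^i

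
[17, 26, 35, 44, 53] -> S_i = 17 + 9*i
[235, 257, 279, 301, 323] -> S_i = 235 + 22*i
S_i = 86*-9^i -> [86, -774, 6966, -62694, 564246]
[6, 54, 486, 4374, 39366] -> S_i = 6*9^i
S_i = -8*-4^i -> [-8, 32, -128, 512, -2048]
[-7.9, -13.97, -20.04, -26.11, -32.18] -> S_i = -7.90 + -6.07*i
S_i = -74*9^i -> [-74, -666, -5994, -53946, -485514]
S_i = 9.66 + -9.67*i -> [9.66, -0.01, -9.68, -19.35, -29.02]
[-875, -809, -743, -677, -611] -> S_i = -875 + 66*i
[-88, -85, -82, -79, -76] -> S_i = -88 + 3*i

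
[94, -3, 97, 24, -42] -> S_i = Random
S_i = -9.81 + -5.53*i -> [-9.81, -15.34, -20.87, -26.4, -31.93]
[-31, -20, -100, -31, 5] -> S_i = Random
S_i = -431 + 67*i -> [-431, -364, -297, -230, -163]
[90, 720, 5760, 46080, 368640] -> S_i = 90*8^i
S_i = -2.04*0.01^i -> [-2.04, -0.02, -0.0, -0.0, -0.0]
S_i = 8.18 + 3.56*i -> [8.18, 11.74, 15.3, 18.86, 22.42]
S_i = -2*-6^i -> [-2, 12, -72, 432, -2592]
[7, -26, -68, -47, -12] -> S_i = Random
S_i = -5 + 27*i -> [-5, 22, 49, 76, 103]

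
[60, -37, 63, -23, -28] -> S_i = Random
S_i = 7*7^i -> [7, 49, 343, 2401, 16807]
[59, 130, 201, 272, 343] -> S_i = 59 + 71*i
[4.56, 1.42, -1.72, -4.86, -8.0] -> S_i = 4.56 + -3.14*i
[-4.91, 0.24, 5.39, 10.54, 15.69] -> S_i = -4.91 + 5.15*i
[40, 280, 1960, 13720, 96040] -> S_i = 40*7^i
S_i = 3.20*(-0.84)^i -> [3.2, -2.69, 2.26, -1.9, 1.59]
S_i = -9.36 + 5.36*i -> [-9.36, -4.0, 1.36, 6.72, 12.08]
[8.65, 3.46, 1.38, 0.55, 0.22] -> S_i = 8.65*0.40^i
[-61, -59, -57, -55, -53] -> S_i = -61 + 2*i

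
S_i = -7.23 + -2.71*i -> [-7.23, -9.94, -12.65, -15.36, -18.07]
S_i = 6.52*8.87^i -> [6.52, 57.83, 512.97, 4550.07, 40359.16]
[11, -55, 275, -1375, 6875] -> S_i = 11*-5^i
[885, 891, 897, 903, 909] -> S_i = 885 + 6*i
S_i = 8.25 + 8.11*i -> [8.25, 16.36, 24.47, 32.58, 40.69]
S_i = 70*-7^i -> [70, -490, 3430, -24010, 168070]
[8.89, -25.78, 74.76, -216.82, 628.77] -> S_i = 8.89*(-2.90)^i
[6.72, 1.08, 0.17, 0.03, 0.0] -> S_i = 6.72*0.16^i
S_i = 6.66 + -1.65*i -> [6.66, 5.01, 3.36, 1.71, 0.06]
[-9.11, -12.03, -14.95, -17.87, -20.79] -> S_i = -9.11 + -2.92*i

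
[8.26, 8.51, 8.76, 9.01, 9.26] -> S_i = 8.26 + 0.25*i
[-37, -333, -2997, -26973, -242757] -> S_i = -37*9^i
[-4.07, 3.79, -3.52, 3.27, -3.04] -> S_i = -4.07*(-0.93)^i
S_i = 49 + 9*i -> [49, 58, 67, 76, 85]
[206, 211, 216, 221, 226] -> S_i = 206 + 5*i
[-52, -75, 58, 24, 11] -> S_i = Random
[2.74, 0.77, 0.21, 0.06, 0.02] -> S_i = 2.74*0.28^i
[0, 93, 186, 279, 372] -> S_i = 0 + 93*i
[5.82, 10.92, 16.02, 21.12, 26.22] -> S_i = 5.82 + 5.10*i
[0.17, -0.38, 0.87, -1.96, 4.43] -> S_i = 0.17*(-2.26)^i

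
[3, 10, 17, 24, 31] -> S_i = 3 + 7*i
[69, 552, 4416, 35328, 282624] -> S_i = 69*8^i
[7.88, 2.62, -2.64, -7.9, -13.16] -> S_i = 7.88 + -5.26*i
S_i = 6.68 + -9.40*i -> [6.68, -2.72, -12.12, -21.52, -30.92]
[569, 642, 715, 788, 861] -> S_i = 569 + 73*i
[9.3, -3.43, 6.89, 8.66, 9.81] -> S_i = Random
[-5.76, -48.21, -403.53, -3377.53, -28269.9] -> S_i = -5.76*8.37^i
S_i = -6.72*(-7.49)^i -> [-6.72, 50.33, -376.99, 2823.68, -21149.33]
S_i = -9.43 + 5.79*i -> [-9.43, -3.64, 2.15, 7.94, 13.73]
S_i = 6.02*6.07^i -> [6.02, 36.54, 221.81, 1346.36, 8172.43]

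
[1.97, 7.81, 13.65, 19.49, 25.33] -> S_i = 1.97 + 5.84*i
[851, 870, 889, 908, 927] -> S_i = 851 + 19*i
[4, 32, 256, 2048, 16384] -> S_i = 4*8^i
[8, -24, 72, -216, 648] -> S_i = 8*-3^i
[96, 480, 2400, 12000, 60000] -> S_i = 96*5^i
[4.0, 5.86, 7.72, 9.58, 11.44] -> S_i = 4.00 + 1.86*i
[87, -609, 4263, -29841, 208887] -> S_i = 87*-7^i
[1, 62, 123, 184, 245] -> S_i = 1 + 61*i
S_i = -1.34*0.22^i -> [-1.34, -0.29, -0.06, -0.01, -0.0]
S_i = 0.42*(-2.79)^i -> [0.42, -1.17, 3.27, -9.12, 25.45]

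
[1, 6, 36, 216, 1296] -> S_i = 1*6^i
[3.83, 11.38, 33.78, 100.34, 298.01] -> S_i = 3.83*2.97^i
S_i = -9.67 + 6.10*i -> [-9.67, -3.57, 2.53, 8.63, 14.73]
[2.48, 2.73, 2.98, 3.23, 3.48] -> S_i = 2.48 + 0.25*i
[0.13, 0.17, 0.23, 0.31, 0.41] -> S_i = 0.13*1.33^i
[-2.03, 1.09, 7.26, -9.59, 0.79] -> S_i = Random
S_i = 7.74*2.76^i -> [7.74, 21.36, 58.96, 162.73, 449.14]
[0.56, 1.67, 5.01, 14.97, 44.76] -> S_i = 0.56*2.99^i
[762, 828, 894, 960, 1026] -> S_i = 762 + 66*i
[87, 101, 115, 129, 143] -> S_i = 87 + 14*i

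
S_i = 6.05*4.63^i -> [6.05, 28.01, 129.69, 600.48, 2780.22]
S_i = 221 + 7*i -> [221, 228, 235, 242, 249]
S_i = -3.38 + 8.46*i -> [-3.38, 5.08, 13.54, 22.0, 30.46]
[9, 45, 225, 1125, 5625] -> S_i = 9*5^i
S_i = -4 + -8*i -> [-4, -12, -20, -28, -36]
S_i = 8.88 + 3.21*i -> [8.88, 12.09, 15.3, 18.51, 21.72]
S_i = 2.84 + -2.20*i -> [2.84, 0.64, -1.56, -3.76, -5.96]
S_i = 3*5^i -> [3, 15, 75, 375, 1875]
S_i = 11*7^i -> [11, 77, 539, 3773, 26411]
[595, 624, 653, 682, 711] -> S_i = 595 + 29*i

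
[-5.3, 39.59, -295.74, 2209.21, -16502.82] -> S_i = -5.30*(-7.47)^i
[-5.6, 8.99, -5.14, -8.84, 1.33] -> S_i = Random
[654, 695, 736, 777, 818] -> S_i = 654 + 41*i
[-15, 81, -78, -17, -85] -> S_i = Random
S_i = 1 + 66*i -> [1, 67, 133, 199, 265]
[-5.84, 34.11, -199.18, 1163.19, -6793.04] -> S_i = -5.84*(-5.84)^i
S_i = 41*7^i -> [41, 287, 2009, 14063, 98441]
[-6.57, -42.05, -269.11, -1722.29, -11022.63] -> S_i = -6.57*6.40^i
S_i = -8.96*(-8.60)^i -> [-8.96, 77.06, -662.68, 5699.06, -49011.93]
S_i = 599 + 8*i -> [599, 607, 615, 623, 631]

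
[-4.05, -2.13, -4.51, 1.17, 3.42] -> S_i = Random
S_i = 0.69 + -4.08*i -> [0.69, -3.39, -7.47, -11.55, -15.63]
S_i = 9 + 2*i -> [9, 11, 13, 15, 17]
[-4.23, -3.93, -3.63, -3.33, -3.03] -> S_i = -4.23 + 0.30*i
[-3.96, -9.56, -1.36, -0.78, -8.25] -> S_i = Random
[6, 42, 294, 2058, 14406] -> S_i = 6*7^i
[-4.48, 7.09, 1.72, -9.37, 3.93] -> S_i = Random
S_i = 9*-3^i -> [9, -27, 81, -243, 729]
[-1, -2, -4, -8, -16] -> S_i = -1*2^i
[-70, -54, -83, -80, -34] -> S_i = Random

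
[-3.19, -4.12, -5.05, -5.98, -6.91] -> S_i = -3.19 + -0.93*i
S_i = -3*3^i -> [-3, -9, -27, -81, -243]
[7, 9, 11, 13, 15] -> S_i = 7 + 2*i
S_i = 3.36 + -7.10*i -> [3.36, -3.74, -10.84, -17.94, -25.04]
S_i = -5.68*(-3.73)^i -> [-5.68, 21.19, -79.03, 294.76, -1099.47]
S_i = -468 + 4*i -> [-468, -464, -460, -456, -452]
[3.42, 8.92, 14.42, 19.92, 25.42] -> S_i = 3.42 + 5.50*i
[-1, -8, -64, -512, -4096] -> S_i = -1*8^i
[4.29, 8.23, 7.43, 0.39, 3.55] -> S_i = Random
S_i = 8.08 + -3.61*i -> [8.08, 4.47, 0.86, -2.75, -6.36]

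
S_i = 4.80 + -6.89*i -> [4.8, -2.09, -8.98, -15.87, -22.76]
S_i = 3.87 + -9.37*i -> [3.87, -5.5, -14.87, -24.24, -33.61]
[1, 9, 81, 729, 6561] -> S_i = 1*9^i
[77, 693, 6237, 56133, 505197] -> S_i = 77*9^i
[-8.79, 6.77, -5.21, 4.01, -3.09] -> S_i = -8.79*(-0.77)^i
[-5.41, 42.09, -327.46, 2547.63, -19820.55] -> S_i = -5.41*(-7.78)^i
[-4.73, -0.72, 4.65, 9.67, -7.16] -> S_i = Random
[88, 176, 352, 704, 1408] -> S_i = 88*2^i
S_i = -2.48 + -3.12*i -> [-2.48, -5.6, -8.72, -11.84, -14.96]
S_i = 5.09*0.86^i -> [5.09, 4.38, 3.76, 3.24, 2.78]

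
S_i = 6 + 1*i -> [6, 7, 8, 9, 10]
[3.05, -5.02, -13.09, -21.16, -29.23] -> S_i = 3.05 + -8.07*i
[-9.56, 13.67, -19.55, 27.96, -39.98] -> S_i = -9.56*(-1.43)^i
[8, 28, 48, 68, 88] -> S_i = 8 + 20*i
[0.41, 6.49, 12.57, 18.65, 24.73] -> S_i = 0.41 + 6.08*i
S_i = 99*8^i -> [99, 792, 6336, 50688, 405504]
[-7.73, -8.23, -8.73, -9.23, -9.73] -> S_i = -7.73 + -0.50*i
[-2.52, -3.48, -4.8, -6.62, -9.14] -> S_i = -2.52*1.38^i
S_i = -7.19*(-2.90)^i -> [-7.19, 20.85, -60.47, 175.36, -508.54]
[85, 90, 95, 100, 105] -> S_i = 85 + 5*i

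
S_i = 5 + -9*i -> [5, -4, -13, -22, -31]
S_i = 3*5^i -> [3, 15, 75, 375, 1875]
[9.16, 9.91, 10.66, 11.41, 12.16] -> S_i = 9.16 + 0.75*i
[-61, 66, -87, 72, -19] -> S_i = Random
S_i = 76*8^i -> [76, 608, 4864, 38912, 311296]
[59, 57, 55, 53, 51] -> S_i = 59 + -2*i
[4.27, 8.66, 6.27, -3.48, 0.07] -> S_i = Random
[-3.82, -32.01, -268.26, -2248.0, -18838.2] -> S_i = -3.82*8.38^i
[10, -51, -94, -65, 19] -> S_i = Random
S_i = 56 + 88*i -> [56, 144, 232, 320, 408]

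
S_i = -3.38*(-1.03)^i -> [-3.38, 3.48, -3.59, 3.69, -3.8]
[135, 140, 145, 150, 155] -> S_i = 135 + 5*i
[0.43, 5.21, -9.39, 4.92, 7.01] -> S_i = Random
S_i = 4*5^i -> [4, 20, 100, 500, 2500]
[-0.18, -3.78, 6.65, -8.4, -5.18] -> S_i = Random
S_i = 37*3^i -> [37, 111, 333, 999, 2997]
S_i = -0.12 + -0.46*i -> [-0.12, -0.58, -1.04, -1.5, -1.96]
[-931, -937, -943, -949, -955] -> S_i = -931 + -6*i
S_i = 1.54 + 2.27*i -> [1.54, 3.81, 6.08, 8.35, 10.62]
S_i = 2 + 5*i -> [2, 7, 12, 17, 22]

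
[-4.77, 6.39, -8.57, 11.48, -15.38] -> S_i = -4.77*(-1.34)^i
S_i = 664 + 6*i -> [664, 670, 676, 682, 688]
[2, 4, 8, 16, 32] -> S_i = 2*2^i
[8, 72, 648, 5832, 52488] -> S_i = 8*9^i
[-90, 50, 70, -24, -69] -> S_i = Random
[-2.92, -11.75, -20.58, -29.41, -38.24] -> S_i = -2.92 + -8.83*i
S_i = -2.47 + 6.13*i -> [-2.47, 3.66, 9.79, 15.92, 22.05]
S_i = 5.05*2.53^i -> [5.05, 12.78, 32.32, 81.78, 206.91]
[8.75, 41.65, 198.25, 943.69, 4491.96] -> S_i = 8.75*4.76^i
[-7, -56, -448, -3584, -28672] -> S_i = -7*8^i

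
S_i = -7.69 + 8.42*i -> [-7.69, 0.73, 9.15, 17.57, 25.99]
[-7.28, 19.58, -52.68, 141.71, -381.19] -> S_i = -7.28*(-2.69)^i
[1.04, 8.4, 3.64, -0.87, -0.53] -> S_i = Random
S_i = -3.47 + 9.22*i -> [-3.47, 5.75, 14.97, 24.19, 33.41]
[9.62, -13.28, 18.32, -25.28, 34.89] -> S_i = 9.62*(-1.38)^i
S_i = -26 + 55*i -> [-26, 29, 84, 139, 194]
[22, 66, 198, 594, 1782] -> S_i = 22*3^i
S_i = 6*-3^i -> [6, -18, 54, -162, 486]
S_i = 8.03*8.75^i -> [8.03, 70.26, 614.8, 5379.47, 47070.39]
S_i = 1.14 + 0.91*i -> [1.14, 2.05, 2.96, 3.87, 4.78]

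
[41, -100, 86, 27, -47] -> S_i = Random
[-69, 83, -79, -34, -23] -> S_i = Random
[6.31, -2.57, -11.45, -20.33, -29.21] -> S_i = 6.31 + -8.88*i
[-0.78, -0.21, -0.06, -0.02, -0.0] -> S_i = -0.78*0.27^i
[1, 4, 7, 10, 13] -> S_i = 1 + 3*i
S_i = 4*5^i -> [4, 20, 100, 500, 2500]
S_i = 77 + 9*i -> [77, 86, 95, 104, 113]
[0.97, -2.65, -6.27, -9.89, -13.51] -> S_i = 0.97 + -3.62*i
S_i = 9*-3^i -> [9, -27, 81, -243, 729]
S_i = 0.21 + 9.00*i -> [0.21, 9.21, 18.21, 27.21, 36.21]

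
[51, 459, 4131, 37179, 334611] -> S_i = 51*9^i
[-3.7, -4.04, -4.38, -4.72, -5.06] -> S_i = -3.70 + -0.34*i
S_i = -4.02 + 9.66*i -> [-4.02, 5.64, 15.3, 24.96, 34.62]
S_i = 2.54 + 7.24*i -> [2.54, 9.78, 17.02, 24.26, 31.5]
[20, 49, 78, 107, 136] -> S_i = 20 + 29*i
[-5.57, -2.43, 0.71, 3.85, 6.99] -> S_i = -5.57 + 3.14*i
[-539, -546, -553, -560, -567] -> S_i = -539 + -7*i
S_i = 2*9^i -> [2, 18, 162, 1458, 13122]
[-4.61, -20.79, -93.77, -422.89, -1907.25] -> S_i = -4.61*4.51^i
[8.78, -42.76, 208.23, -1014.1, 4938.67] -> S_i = 8.78*(-4.87)^i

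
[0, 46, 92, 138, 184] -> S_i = 0 + 46*i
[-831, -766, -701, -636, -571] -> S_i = -831 + 65*i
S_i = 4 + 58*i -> [4, 62, 120, 178, 236]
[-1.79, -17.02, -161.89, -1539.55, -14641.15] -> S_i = -1.79*9.51^i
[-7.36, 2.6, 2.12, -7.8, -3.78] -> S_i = Random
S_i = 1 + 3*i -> [1, 4, 7, 10, 13]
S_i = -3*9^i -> [-3, -27, -243, -2187, -19683]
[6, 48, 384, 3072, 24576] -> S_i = 6*8^i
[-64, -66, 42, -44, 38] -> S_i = Random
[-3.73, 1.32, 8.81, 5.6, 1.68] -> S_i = Random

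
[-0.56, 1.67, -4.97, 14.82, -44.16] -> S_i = -0.56*(-2.98)^i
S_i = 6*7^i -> [6, 42, 294, 2058, 14406]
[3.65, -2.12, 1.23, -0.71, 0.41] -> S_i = 3.65*(-0.58)^i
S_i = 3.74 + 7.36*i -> [3.74, 11.1, 18.46, 25.82, 33.18]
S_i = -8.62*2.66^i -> [-8.62, -22.93, -60.99, -162.24, -431.55]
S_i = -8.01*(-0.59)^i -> [-8.01, 4.73, -2.79, 1.65, -0.97]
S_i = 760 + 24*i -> [760, 784, 808, 832, 856]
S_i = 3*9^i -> [3, 27, 243, 2187, 19683]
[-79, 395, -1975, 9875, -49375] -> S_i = -79*-5^i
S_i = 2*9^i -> [2, 18, 162, 1458, 13122]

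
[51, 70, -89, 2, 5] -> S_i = Random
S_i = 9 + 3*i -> [9, 12, 15, 18, 21]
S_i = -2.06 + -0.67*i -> [-2.06, -2.73, -3.4, -4.07, -4.74]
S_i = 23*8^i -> [23, 184, 1472, 11776, 94208]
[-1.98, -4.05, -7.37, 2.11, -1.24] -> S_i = Random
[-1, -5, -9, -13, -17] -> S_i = -1 + -4*i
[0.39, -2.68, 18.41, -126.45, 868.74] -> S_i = 0.39*(-6.87)^i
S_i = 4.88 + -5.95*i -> [4.88, -1.07, -7.02, -12.97, -18.92]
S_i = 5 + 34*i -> [5, 39, 73, 107, 141]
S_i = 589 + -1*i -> [589, 588, 587, 586, 585]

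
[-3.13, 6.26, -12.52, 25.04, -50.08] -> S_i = -3.13*(-2.00)^i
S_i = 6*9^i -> [6, 54, 486, 4374, 39366]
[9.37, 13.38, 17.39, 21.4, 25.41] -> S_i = 9.37 + 4.01*i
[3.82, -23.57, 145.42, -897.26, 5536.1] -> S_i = 3.82*(-6.17)^i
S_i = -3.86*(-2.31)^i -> [-3.86, 8.92, -20.6, 47.58, -109.91]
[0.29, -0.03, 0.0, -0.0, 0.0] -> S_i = 0.29*(-0.11)^i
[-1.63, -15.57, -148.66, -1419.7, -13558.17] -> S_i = -1.63*9.55^i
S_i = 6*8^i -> [6, 48, 384, 3072, 24576]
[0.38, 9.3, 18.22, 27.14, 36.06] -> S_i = 0.38 + 8.92*i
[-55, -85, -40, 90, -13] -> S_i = Random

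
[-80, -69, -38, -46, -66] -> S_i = Random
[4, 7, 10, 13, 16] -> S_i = 4 + 3*i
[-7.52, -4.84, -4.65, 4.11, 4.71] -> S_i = Random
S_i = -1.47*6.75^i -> [-1.47, -9.92, -66.98, -452.09, -3051.63]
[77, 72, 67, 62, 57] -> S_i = 77 + -5*i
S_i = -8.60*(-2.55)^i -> [-8.6, 21.93, -55.92, 142.6, -363.63]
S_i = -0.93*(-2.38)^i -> [-0.93, 2.21, -5.27, 12.54, -29.84]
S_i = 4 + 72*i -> [4, 76, 148, 220, 292]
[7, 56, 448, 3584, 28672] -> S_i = 7*8^i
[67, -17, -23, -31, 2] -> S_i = Random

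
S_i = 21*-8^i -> [21, -168, 1344, -10752, 86016]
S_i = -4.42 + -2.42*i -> [-4.42, -6.84, -9.26, -11.68, -14.1]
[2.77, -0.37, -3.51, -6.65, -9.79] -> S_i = 2.77 + -3.14*i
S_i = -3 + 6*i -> [-3, 3, 9, 15, 21]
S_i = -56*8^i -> [-56, -448, -3584, -28672, -229376]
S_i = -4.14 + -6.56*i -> [-4.14, -10.7, -17.26, -23.82, -30.38]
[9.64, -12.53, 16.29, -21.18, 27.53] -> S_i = 9.64*(-1.30)^i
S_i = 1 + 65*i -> [1, 66, 131, 196, 261]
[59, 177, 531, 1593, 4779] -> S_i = 59*3^i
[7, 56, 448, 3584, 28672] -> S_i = 7*8^i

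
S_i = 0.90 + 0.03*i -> [0.9, 0.93, 0.96, 0.99, 1.02]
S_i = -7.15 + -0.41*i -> [-7.15, -7.56, -7.97, -8.38, -8.79]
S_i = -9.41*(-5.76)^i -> [-9.41, 54.2, -312.2, 1798.28, -10358.09]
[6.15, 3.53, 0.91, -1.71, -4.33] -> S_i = 6.15 + -2.62*i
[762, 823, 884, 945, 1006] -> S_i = 762 + 61*i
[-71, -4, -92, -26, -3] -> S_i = Random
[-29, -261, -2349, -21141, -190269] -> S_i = -29*9^i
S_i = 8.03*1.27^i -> [8.03, 10.2, 12.95, 16.45, 20.89]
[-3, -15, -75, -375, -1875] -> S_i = -3*5^i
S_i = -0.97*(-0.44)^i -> [-0.97, 0.43, -0.19, 0.08, -0.04]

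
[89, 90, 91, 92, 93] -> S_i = 89 + 1*i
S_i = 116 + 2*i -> [116, 118, 120, 122, 124]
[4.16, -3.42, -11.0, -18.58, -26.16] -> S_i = 4.16 + -7.58*i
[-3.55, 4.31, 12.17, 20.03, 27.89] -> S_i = -3.55 + 7.86*i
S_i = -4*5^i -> [-4, -20, -100, -500, -2500]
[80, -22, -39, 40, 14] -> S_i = Random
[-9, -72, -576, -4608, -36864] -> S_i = -9*8^i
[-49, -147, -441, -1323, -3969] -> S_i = -49*3^i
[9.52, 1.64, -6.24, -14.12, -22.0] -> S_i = 9.52 + -7.88*i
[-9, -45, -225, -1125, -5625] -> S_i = -9*5^i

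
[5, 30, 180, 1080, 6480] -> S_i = 5*6^i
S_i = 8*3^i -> [8, 24, 72, 216, 648]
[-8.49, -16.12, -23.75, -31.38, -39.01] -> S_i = -8.49 + -7.63*i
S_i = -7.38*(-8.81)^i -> [-7.38, 65.02, -572.81, 5046.43, -44459.03]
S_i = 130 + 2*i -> [130, 132, 134, 136, 138]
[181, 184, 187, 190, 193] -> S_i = 181 + 3*i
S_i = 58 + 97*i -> [58, 155, 252, 349, 446]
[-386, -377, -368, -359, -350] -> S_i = -386 + 9*i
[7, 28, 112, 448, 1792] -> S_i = 7*4^i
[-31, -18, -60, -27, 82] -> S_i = Random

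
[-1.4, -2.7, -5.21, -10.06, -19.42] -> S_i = -1.40*1.93^i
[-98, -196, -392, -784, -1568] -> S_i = -98*2^i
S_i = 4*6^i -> [4, 24, 144, 864, 5184]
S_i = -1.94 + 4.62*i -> [-1.94, 2.68, 7.3, 11.92, 16.54]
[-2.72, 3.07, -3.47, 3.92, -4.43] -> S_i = -2.72*(-1.13)^i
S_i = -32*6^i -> [-32, -192, -1152, -6912, -41472]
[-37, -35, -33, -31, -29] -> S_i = -37 + 2*i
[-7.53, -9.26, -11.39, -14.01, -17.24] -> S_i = -7.53*1.23^i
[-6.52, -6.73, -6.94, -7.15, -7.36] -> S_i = -6.52 + -0.21*i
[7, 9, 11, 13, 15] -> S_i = 7 + 2*i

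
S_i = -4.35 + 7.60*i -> [-4.35, 3.25, 10.85, 18.45, 26.05]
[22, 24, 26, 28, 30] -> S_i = 22 + 2*i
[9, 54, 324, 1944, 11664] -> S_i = 9*6^i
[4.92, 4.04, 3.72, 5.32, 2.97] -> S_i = Random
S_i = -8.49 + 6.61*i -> [-8.49, -1.88, 4.73, 11.34, 17.95]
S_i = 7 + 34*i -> [7, 41, 75, 109, 143]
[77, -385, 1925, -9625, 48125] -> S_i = 77*-5^i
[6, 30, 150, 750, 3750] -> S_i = 6*5^i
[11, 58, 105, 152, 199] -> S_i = 11 + 47*i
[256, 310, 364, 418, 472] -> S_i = 256 + 54*i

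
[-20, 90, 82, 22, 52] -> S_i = Random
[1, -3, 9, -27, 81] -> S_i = 1*-3^i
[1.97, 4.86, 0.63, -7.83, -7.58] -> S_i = Random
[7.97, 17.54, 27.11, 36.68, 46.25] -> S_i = 7.97 + 9.57*i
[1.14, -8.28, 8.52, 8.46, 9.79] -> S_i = Random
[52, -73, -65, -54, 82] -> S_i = Random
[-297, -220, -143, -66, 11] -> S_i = -297 + 77*i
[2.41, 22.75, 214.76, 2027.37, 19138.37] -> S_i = 2.41*9.44^i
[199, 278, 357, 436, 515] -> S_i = 199 + 79*i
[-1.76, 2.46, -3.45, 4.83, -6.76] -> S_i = -1.76*(-1.40)^i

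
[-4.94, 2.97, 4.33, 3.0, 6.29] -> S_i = Random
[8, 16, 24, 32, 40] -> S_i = 8 + 8*i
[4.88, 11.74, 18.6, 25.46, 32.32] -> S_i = 4.88 + 6.86*i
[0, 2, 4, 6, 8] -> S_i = 0 + 2*i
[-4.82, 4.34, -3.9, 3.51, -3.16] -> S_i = -4.82*(-0.90)^i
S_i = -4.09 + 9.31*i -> [-4.09, 5.22, 14.53, 23.84, 33.15]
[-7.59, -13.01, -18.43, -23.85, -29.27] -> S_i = -7.59 + -5.42*i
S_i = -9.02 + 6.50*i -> [-9.02, -2.52, 3.98, 10.48, 16.98]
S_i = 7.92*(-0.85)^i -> [7.92, -6.73, 5.72, -4.86, 4.13]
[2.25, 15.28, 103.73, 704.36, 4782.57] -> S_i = 2.25*6.79^i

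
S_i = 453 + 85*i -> [453, 538, 623, 708, 793]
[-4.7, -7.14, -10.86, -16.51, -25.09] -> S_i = -4.70*1.52^i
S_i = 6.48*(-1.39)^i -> [6.48, -9.01, 12.52, -17.4, 24.19]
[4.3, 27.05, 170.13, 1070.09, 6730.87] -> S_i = 4.30*6.29^i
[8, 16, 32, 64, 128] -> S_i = 8*2^i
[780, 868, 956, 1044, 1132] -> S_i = 780 + 88*i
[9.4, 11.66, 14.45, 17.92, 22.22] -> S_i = 9.40*1.24^i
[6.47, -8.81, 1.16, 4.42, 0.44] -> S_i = Random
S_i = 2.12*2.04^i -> [2.12, 4.32, 8.82, 18.0, 36.72]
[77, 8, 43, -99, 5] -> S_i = Random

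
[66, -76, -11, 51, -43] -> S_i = Random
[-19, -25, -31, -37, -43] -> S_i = -19 + -6*i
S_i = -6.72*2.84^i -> [-6.72, -19.08, -54.2, -153.93, -437.16]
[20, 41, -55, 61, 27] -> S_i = Random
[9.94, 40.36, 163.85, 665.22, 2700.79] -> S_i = 9.94*4.06^i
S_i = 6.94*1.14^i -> [6.94, 7.91, 9.02, 10.28, 11.72]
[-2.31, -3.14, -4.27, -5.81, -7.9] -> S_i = -2.31*1.36^i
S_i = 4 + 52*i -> [4, 56, 108, 160, 212]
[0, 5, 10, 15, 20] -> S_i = 0 + 5*i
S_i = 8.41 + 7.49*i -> [8.41, 15.9, 23.39, 30.88, 38.37]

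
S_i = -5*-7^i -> [-5, 35, -245, 1715, -12005]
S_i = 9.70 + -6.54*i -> [9.7, 3.16, -3.38, -9.92, -16.46]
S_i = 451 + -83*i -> [451, 368, 285, 202, 119]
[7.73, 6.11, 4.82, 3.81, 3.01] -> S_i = 7.73*0.79^i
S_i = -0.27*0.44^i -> [-0.27, -0.12, -0.05, -0.02, -0.01]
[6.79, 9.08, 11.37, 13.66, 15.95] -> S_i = 6.79 + 2.29*i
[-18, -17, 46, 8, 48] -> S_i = Random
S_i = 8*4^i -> [8, 32, 128, 512, 2048]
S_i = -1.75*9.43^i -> [-1.75, -16.5, -155.62, -1467.48, -13838.37]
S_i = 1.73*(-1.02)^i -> [1.73, -1.76, 1.8, -1.84, 1.87]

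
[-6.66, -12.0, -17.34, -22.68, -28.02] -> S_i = -6.66 + -5.34*i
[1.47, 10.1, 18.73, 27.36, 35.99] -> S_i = 1.47 + 8.63*i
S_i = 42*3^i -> [42, 126, 378, 1134, 3402]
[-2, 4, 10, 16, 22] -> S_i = -2 + 6*i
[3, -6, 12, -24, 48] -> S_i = 3*-2^i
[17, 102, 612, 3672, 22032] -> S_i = 17*6^i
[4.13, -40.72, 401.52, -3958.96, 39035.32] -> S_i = 4.13*(-9.86)^i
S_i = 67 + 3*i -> [67, 70, 73, 76, 79]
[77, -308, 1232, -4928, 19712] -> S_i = 77*-4^i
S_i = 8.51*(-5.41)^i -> [8.51, -46.04, 249.07, -1347.48, 7289.85]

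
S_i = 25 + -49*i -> [25, -24, -73, -122, -171]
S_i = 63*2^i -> [63, 126, 252, 504, 1008]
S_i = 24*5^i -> [24, 120, 600, 3000, 15000]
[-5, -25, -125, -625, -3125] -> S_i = -5*5^i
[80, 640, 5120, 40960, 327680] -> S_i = 80*8^i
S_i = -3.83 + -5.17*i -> [-3.83, -9.0, -14.17, -19.34, -24.51]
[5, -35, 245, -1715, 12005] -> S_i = 5*-7^i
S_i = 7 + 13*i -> [7, 20, 33, 46, 59]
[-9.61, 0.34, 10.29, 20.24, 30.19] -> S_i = -9.61 + 9.95*i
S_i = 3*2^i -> [3, 6, 12, 24, 48]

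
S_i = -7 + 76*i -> [-7, 69, 145, 221, 297]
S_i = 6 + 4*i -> [6, 10, 14, 18, 22]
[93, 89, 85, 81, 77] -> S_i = 93 + -4*i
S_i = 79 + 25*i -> [79, 104, 129, 154, 179]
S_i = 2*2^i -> [2, 4, 8, 16, 32]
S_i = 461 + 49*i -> [461, 510, 559, 608, 657]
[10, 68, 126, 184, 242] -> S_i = 10 + 58*i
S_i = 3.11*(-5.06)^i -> [3.11, -15.74, 79.63, -402.91, 2038.74]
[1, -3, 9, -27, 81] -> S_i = 1*-3^i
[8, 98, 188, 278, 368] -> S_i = 8 + 90*i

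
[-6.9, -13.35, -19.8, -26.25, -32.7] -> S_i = -6.90 + -6.45*i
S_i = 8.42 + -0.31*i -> [8.42, 8.11, 7.8, 7.49, 7.18]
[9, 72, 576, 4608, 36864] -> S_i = 9*8^i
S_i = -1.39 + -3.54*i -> [-1.39, -4.93, -8.47, -12.01, -15.55]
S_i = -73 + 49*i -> [-73, -24, 25, 74, 123]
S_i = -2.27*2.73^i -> [-2.27, -6.2, -16.92, -46.19, -126.09]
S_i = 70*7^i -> [70, 490, 3430, 24010, 168070]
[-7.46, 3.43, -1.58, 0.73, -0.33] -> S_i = -7.46*(-0.46)^i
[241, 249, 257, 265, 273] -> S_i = 241 + 8*i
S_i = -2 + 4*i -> [-2, 2, 6, 10, 14]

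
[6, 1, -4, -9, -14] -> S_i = 6 + -5*i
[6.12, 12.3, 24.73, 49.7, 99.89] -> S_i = 6.12*2.01^i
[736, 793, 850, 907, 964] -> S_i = 736 + 57*i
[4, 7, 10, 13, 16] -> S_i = 4 + 3*i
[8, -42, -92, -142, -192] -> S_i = 8 + -50*i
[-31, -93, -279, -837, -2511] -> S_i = -31*3^i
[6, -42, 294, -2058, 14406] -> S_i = 6*-7^i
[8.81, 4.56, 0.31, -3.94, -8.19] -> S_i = 8.81 + -4.25*i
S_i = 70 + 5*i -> [70, 75, 80, 85, 90]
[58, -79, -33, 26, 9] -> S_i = Random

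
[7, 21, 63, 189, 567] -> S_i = 7*3^i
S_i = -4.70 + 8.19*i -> [-4.7, 3.49, 11.68, 19.87, 28.06]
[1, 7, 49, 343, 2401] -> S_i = 1*7^i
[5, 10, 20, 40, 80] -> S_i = 5*2^i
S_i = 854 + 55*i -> [854, 909, 964, 1019, 1074]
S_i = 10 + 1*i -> [10, 11, 12, 13, 14]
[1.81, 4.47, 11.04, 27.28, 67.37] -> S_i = 1.81*2.47^i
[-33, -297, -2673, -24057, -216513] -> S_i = -33*9^i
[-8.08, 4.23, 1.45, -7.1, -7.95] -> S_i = Random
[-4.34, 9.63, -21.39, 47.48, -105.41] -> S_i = -4.34*(-2.22)^i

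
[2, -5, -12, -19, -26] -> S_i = 2 + -7*i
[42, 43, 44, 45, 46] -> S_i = 42 + 1*i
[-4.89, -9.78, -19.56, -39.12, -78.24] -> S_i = -4.89*2.00^i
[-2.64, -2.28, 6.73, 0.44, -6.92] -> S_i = Random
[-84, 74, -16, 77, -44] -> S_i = Random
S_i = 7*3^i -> [7, 21, 63, 189, 567]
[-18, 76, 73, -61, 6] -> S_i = Random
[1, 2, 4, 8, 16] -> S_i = 1*2^i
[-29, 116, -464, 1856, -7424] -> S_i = -29*-4^i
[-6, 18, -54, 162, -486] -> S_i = -6*-3^i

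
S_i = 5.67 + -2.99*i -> [5.67, 2.68, -0.31, -3.3, -6.29]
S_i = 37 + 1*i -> [37, 38, 39, 40, 41]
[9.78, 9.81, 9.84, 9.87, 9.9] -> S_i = 9.78 + 0.03*i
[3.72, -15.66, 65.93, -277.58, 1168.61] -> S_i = 3.72*(-4.21)^i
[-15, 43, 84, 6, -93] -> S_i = Random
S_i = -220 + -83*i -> [-220, -303, -386, -469, -552]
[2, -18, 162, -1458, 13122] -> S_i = 2*-9^i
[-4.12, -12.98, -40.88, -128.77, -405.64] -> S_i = -4.12*3.15^i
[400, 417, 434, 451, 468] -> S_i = 400 + 17*i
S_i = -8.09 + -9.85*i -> [-8.09, -17.94, -27.79, -37.64, -47.49]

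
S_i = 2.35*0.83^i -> [2.35, 1.95, 1.62, 1.34, 1.12]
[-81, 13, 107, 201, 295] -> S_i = -81 + 94*i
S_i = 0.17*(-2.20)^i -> [0.17, -0.37, 0.82, -1.81, 3.98]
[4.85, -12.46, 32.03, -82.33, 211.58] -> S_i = 4.85*(-2.57)^i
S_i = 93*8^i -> [93, 744, 5952, 47616, 380928]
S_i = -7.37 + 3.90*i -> [-7.37, -3.47, 0.43, 4.33, 8.23]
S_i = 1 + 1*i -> [1, 2, 3, 4, 5]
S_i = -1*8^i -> [-1, -8, -64, -512, -4096]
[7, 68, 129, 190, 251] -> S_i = 7 + 61*i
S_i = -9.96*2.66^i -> [-9.96, -26.49, -70.47, -187.46, -498.64]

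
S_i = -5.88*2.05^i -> [-5.88, -12.05, -24.71, -50.66, -103.85]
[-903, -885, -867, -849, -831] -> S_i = -903 + 18*i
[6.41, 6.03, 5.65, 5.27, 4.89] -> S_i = 6.41 + -0.38*i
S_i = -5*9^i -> [-5, -45, -405, -3645, -32805]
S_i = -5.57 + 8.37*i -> [-5.57, 2.8, 11.17, 19.54, 27.91]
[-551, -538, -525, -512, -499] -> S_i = -551 + 13*i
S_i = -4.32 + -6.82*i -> [-4.32, -11.14, -17.96, -24.78, -31.6]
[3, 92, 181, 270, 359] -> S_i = 3 + 89*i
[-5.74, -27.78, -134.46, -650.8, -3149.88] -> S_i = -5.74*4.84^i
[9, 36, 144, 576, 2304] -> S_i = 9*4^i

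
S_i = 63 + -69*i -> [63, -6, -75, -144, -213]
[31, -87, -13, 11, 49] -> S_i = Random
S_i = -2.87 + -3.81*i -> [-2.87, -6.68, -10.49, -14.3, -18.11]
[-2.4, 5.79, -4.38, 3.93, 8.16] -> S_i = Random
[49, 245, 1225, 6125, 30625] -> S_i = 49*5^i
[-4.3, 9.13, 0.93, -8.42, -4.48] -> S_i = Random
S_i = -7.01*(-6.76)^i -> [-7.01, 47.39, -320.34, 2165.5, -14638.78]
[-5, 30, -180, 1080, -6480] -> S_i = -5*-6^i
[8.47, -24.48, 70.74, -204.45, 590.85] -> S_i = 8.47*(-2.89)^i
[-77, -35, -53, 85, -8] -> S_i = Random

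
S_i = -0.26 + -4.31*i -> [-0.26, -4.57, -8.88, -13.19, -17.5]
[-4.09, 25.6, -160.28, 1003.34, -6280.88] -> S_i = -4.09*(-6.26)^i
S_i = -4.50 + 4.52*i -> [-4.5, 0.02, 4.54, 9.06, 13.58]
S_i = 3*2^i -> [3, 6, 12, 24, 48]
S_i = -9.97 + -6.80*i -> [-9.97, -16.77, -23.57, -30.37, -37.17]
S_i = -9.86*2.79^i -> [-9.86, -27.51, -76.75, -214.14, -597.44]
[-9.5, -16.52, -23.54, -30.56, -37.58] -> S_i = -9.50 + -7.02*i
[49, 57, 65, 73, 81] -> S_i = 49 + 8*i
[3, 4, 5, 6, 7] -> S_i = 3 + 1*i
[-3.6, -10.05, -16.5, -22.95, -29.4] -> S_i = -3.60 + -6.45*i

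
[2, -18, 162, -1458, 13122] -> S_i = 2*-9^i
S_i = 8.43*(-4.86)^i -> [8.43, -40.97, 199.11, -967.69, 4702.97]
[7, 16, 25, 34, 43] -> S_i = 7 + 9*i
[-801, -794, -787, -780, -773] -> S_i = -801 + 7*i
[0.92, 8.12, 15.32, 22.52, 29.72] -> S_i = 0.92 + 7.20*i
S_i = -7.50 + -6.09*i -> [-7.5, -13.59, -19.68, -25.77, -31.86]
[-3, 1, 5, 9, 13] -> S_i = -3 + 4*i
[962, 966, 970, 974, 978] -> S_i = 962 + 4*i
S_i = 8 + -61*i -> [8, -53, -114, -175, -236]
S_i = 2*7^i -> [2, 14, 98, 686, 4802]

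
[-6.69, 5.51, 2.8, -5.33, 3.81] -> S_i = Random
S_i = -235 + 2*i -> [-235, -233, -231, -229, -227]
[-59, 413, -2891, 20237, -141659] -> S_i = -59*-7^i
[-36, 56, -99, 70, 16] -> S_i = Random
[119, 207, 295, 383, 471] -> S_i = 119 + 88*i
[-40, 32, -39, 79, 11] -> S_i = Random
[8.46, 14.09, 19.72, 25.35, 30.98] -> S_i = 8.46 + 5.63*i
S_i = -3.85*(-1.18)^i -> [-3.85, 4.54, -5.36, 6.33, -7.46]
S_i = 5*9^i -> [5, 45, 405, 3645, 32805]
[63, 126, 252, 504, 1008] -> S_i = 63*2^i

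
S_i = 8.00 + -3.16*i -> [8.0, 4.84, 1.68, -1.48, -4.64]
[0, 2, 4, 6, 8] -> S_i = 0 + 2*i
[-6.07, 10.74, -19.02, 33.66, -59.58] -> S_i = -6.07*(-1.77)^i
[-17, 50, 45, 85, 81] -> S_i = Random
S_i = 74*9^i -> [74, 666, 5994, 53946, 485514]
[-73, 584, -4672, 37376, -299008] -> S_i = -73*-8^i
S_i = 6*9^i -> [6, 54, 486, 4374, 39366]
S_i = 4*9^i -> [4, 36, 324, 2916, 26244]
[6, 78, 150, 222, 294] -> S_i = 6 + 72*i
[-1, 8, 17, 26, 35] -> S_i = -1 + 9*i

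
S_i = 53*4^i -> [53, 212, 848, 3392, 13568]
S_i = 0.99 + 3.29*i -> [0.99, 4.28, 7.57, 10.86, 14.15]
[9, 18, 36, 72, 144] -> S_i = 9*2^i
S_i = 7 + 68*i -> [7, 75, 143, 211, 279]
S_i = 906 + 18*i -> [906, 924, 942, 960, 978]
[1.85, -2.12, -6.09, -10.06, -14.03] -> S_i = 1.85 + -3.97*i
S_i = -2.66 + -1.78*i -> [-2.66, -4.44, -6.22, -8.0, -9.78]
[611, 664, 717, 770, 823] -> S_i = 611 + 53*i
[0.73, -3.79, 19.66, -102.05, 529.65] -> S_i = 0.73*(-5.19)^i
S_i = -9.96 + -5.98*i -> [-9.96, -15.94, -21.92, -27.9, -33.88]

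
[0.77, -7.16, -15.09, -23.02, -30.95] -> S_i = 0.77 + -7.93*i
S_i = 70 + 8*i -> [70, 78, 86, 94, 102]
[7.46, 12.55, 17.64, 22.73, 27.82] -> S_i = 7.46 + 5.09*i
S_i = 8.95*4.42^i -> [8.95, 39.56, 174.85, 772.84, 3415.95]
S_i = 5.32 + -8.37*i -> [5.32, -3.05, -11.42, -19.79, -28.16]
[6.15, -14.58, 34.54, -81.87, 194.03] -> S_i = 6.15*(-2.37)^i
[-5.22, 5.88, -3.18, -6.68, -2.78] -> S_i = Random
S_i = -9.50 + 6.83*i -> [-9.5, -2.67, 4.16, 10.99, 17.82]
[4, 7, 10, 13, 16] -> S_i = 4 + 3*i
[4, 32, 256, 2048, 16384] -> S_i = 4*8^i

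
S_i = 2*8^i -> [2, 16, 128, 1024, 8192]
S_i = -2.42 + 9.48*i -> [-2.42, 7.06, 16.54, 26.02, 35.5]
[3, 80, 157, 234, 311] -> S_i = 3 + 77*i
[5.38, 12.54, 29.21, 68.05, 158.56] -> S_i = 5.38*2.33^i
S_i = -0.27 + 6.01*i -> [-0.27, 5.74, 11.75, 17.76, 23.77]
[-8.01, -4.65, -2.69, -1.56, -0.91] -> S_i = -8.01*0.58^i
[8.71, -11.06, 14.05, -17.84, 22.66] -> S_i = 8.71*(-1.27)^i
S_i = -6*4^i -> [-6, -24, -96, -384, -1536]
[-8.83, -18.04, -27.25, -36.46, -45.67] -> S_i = -8.83 + -9.21*i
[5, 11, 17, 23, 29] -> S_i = 5 + 6*i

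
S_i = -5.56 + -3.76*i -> [-5.56, -9.32, -13.08, -16.84, -20.6]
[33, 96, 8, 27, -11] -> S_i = Random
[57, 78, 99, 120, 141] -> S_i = 57 + 21*i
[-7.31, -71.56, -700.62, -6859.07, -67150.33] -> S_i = -7.31*9.79^i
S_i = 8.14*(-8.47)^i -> [8.14, -68.95, 583.97, -4946.23, 41894.6]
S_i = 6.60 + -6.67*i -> [6.6, -0.07, -6.74, -13.41, -20.08]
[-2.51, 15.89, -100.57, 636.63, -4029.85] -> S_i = -2.51*(-6.33)^i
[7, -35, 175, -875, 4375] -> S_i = 7*-5^i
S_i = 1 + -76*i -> [1, -75, -151, -227, -303]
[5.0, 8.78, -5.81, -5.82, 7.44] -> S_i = Random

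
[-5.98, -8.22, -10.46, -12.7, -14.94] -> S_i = -5.98 + -2.24*i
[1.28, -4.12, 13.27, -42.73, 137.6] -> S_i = 1.28*(-3.22)^i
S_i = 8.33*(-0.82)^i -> [8.33, -6.83, 5.6, -4.59, 3.77]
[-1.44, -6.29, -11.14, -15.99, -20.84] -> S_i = -1.44 + -4.85*i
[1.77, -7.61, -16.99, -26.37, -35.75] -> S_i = 1.77 + -9.38*i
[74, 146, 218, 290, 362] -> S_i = 74 + 72*i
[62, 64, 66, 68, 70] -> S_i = 62 + 2*i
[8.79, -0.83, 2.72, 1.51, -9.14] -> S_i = Random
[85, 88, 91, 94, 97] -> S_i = 85 + 3*i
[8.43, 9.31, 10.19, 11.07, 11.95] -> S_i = 8.43 + 0.88*i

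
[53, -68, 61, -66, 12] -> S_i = Random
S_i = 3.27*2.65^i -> [3.27, 8.67, 22.96, 60.85, 161.26]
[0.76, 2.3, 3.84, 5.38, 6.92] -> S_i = 0.76 + 1.54*i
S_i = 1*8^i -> [1, 8, 64, 512, 4096]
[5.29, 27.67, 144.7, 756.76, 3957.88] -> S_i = 5.29*5.23^i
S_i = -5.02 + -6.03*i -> [-5.02, -11.05, -17.08, -23.11, -29.14]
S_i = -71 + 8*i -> [-71, -63, -55, -47, -39]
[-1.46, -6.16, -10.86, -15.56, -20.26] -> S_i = -1.46 + -4.70*i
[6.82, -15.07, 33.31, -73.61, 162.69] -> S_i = 6.82*(-2.21)^i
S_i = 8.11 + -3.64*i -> [8.11, 4.47, 0.83, -2.81, -6.45]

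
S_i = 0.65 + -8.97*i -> [0.65, -8.32, -17.29, -26.26, -35.23]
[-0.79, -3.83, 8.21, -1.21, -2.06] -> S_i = Random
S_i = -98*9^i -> [-98, -882, -7938, -71442, -642978]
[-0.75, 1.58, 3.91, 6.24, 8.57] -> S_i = -0.75 + 2.33*i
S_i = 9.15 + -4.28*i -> [9.15, 4.87, 0.59, -3.69, -7.97]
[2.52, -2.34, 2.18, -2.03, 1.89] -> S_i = 2.52*(-0.93)^i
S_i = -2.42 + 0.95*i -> [-2.42, -1.47, -0.52, 0.43, 1.38]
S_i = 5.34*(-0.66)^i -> [5.34, -3.52, 2.33, -1.54, 1.01]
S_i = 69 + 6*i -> [69, 75, 81, 87, 93]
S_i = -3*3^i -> [-3, -9, -27, -81, -243]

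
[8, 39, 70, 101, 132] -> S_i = 8 + 31*i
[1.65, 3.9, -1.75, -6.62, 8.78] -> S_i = Random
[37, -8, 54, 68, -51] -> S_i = Random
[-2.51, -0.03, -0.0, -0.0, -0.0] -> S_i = -2.51*0.01^i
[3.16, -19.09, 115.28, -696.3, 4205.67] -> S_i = 3.16*(-6.04)^i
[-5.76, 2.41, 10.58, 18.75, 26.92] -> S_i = -5.76 + 8.17*i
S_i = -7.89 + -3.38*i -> [-7.89, -11.27, -14.65, -18.03, -21.41]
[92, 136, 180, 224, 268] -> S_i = 92 + 44*i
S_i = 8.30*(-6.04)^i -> [8.3, -50.13, 302.8, -1828.9, 11046.53]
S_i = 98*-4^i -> [98, -392, 1568, -6272, 25088]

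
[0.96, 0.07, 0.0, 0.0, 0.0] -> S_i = 0.96*0.07^i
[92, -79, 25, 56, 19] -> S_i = Random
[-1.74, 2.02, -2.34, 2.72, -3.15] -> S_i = -1.74*(-1.16)^i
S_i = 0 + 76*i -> [0, 76, 152, 228, 304]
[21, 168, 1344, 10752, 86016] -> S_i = 21*8^i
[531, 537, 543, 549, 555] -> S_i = 531 + 6*i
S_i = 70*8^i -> [70, 560, 4480, 35840, 286720]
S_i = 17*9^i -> [17, 153, 1377, 12393, 111537]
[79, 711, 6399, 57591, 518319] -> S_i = 79*9^i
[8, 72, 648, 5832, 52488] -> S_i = 8*9^i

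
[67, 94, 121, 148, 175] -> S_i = 67 + 27*i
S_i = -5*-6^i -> [-5, 30, -180, 1080, -6480]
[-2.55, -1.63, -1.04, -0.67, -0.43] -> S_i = -2.55*0.64^i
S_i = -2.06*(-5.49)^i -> [-2.06, 11.31, -62.09, 340.87, -1871.36]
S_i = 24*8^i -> [24, 192, 1536, 12288, 98304]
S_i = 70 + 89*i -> [70, 159, 248, 337, 426]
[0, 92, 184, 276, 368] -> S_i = 0 + 92*i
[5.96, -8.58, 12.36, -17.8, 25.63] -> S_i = 5.96*(-1.44)^i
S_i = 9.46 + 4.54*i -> [9.46, 14.0, 18.54, 23.08, 27.62]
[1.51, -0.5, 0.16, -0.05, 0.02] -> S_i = 1.51*(-0.33)^i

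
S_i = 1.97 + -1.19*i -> [1.97, 0.78, -0.41, -1.6, -2.79]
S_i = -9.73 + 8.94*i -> [-9.73, -0.79, 8.15, 17.09, 26.03]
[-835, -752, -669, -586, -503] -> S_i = -835 + 83*i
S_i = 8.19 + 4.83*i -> [8.19, 13.02, 17.85, 22.68, 27.51]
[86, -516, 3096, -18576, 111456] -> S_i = 86*-6^i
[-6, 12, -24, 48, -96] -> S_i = -6*-2^i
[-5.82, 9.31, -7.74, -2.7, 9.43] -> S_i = Random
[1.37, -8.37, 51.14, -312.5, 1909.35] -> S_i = 1.37*(-6.11)^i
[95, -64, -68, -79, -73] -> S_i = Random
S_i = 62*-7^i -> [62, -434, 3038, -21266, 148862]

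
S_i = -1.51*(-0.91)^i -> [-1.51, 1.37, -1.25, 1.14, -1.04]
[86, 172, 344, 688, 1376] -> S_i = 86*2^i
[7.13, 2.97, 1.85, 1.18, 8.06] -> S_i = Random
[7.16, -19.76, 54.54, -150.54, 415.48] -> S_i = 7.16*(-2.76)^i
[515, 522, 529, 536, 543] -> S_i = 515 + 7*i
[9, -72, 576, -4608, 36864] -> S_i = 9*-8^i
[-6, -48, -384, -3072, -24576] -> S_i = -6*8^i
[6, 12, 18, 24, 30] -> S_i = 6 + 6*i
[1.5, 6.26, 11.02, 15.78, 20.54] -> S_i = 1.50 + 4.76*i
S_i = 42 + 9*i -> [42, 51, 60, 69, 78]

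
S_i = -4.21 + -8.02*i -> [-4.21, -12.23, -20.25, -28.27, -36.29]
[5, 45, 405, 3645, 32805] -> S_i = 5*9^i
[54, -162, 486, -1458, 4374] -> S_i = 54*-3^i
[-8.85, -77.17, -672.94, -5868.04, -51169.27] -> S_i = -8.85*8.72^i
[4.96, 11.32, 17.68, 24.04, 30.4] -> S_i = 4.96 + 6.36*i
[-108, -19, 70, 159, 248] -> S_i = -108 + 89*i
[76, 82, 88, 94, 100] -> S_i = 76 + 6*i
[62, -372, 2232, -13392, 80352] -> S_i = 62*-6^i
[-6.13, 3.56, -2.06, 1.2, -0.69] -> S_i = -6.13*(-0.58)^i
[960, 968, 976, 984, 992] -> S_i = 960 + 8*i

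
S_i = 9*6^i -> [9, 54, 324, 1944, 11664]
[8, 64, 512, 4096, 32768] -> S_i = 8*8^i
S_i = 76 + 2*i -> [76, 78, 80, 82, 84]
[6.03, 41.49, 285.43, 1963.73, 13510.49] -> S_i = 6.03*6.88^i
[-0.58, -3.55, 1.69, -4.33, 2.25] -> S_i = Random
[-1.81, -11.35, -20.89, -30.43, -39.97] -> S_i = -1.81 + -9.54*i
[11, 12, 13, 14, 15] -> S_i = 11 + 1*i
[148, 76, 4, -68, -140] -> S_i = 148 + -72*i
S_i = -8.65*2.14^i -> [-8.65, -18.51, -39.61, -84.77, -181.41]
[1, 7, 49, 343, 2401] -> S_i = 1*7^i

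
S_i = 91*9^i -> [91, 819, 7371, 66339, 597051]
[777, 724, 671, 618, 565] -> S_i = 777 + -53*i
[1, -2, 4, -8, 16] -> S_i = 1*-2^i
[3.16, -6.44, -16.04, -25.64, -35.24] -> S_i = 3.16 + -9.60*i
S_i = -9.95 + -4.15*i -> [-9.95, -14.1, -18.25, -22.4, -26.55]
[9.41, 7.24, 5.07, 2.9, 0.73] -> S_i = 9.41 + -2.17*i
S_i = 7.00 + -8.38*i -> [7.0, -1.38, -9.76, -18.14, -26.52]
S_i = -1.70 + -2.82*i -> [-1.7, -4.52, -7.34, -10.16, -12.98]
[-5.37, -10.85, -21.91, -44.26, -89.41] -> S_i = -5.37*2.02^i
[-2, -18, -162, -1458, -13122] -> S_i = -2*9^i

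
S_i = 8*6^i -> [8, 48, 288, 1728, 10368]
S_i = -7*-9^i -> [-7, 63, -567, 5103, -45927]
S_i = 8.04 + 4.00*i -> [8.04, 12.04, 16.04, 20.04, 24.04]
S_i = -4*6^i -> [-4, -24, -144, -864, -5184]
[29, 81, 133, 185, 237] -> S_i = 29 + 52*i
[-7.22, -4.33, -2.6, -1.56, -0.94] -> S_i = -7.22*0.60^i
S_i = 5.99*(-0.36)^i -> [5.99, -2.16, 0.78, -0.28, 0.1]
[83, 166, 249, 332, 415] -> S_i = 83 + 83*i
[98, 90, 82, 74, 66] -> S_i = 98 + -8*i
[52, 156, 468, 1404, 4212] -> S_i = 52*3^i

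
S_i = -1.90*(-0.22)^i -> [-1.9, 0.42, -0.09, 0.02, -0.0]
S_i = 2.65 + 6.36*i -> [2.65, 9.01, 15.37, 21.73, 28.09]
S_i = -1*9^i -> [-1, -9, -81, -729, -6561]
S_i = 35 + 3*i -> [35, 38, 41, 44, 47]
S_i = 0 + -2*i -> [0, -2, -4, -6, -8]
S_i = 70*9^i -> [70, 630, 5670, 51030, 459270]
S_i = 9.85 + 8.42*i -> [9.85, 18.27, 26.69, 35.11, 43.53]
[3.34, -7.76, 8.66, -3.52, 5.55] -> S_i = Random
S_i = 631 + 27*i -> [631, 658, 685, 712, 739]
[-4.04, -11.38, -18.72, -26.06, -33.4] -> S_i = -4.04 + -7.34*i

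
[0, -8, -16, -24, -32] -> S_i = 0 + -8*i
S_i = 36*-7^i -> [36, -252, 1764, -12348, 86436]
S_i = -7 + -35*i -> [-7, -42, -77, -112, -147]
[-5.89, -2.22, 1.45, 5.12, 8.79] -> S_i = -5.89 + 3.67*i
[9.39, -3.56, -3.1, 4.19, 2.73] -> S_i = Random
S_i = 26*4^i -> [26, 104, 416, 1664, 6656]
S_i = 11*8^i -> [11, 88, 704, 5632, 45056]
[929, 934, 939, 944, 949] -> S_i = 929 + 5*i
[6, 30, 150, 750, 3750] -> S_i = 6*5^i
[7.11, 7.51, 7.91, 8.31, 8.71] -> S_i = 7.11 + 0.40*i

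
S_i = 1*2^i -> [1, 2, 4, 8, 16]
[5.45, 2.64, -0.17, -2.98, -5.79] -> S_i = 5.45 + -2.81*i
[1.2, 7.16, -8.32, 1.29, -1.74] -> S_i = Random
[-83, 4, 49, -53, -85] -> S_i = Random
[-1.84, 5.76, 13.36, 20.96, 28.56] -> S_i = -1.84 + 7.60*i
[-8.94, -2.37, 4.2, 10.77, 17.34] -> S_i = -8.94 + 6.57*i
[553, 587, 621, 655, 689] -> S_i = 553 + 34*i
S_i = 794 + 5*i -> [794, 799, 804, 809, 814]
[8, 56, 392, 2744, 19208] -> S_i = 8*7^i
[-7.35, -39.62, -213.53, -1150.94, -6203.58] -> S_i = -7.35*5.39^i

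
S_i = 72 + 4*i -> [72, 76, 80, 84, 88]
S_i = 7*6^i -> [7, 42, 252, 1512, 9072]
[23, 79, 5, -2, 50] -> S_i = Random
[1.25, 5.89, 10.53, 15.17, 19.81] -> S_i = 1.25 + 4.64*i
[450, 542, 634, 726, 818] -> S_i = 450 + 92*i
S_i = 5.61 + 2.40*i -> [5.61, 8.01, 10.41, 12.81, 15.21]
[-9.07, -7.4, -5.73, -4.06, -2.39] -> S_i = -9.07 + 1.67*i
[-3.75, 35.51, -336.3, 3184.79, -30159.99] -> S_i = -3.75*(-9.47)^i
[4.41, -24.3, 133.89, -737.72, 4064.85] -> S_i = 4.41*(-5.51)^i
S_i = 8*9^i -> [8, 72, 648, 5832, 52488]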